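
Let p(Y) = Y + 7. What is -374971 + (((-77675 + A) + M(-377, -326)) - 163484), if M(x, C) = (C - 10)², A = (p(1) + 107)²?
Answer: -490009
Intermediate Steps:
p(Y) = 7 + Y
A = 13225 (A = ((7 + 1) + 107)² = (8 + 107)² = 115² = 13225)
M(x, C) = (-10 + C)²
-374971 + (((-77675 + A) + M(-377, -326)) - 163484) = -374971 + (((-77675 + 13225) + (-10 - 326)²) - 163484) = -374971 + ((-64450 + (-336)²) - 163484) = -374971 + ((-64450 + 112896) - 163484) = -374971 + (48446 - 163484) = -374971 - 115038 = -490009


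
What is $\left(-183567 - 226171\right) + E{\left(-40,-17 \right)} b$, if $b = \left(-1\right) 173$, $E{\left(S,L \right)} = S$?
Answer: $-402818$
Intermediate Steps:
$b = -173$
$\left(-183567 - 226171\right) + E{\left(-40,-17 \right)} b = \left(-183567 - 226171\right) - -6920 = -409738 + 6920 = -402818$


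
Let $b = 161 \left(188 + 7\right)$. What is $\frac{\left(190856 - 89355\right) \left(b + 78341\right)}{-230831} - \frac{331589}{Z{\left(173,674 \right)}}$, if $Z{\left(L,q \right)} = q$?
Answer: $- \frac{7583764478523}{155580094} \approx -48745.0$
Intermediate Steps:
$b = 31395$ ($b = 161 \cdot 195 = 31395$)
$\frac{\left(190856 - 89355\right) \left(b + 78341\right)}{-230831} - \frac{331589}{Z{\left(173,674 \right)}} = \frac{\left(190856 - 89355\right) \left(31395 + 78341\right)}{-230831} - \frac{331589}{674} = 101501 \cdot 109736 \left(- \frac{1}{230831}\right) - \frac{331589}{674} = 11138313736 \left(- \frac{1}{230831}\right) - \frac{331589}{674} = - \frac{11138313736}{230831} - \frac{331589}{674} = - \frac{7583764478523}{155580094}$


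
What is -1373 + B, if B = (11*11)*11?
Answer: -42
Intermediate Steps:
B = 1331 (B = 121*11 = 1331)
-1373 + B = -1373 + 1331 = -42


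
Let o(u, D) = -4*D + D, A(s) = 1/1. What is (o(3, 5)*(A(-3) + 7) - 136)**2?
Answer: 65536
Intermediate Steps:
A(s) = 1
o(u, D) = -3*D
(o(3, 5)*(A(-3) + 7) - 136)**2 = ((-3*5)*(1 + 7) - 136)**2 = (-15*8 - 136)**2 = (-120 - 136)**2 = (-256)**2 = 65536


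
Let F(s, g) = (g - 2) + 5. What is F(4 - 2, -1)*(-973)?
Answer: -1946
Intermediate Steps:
F(s, g) = 3 + g (F(s, g) = (-2 + g) + 5 = 3 + g)
F(4 - 2, -1)*(-973) = (3 - 1)*(-973) = 2*(-973) = -1946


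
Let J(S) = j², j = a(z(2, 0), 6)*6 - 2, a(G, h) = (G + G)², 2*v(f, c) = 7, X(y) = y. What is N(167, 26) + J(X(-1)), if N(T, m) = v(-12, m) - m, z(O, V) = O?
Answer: 17627/2 ≈ 8813.5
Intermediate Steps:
v(f, c) = 7/2 (v(f, c) = (½)*7 = 7/2)
a(G, h) = 4*G² (a(G, h) = (2*G)² = 4*G²)
N(T, m) = 7/2 - m
j = 94 (j = (4*2²)*6 - 2 = (4*4)*6 - 2 = 16*6 - 2 = 96 - 2 = 94)
J(S) = 8836 (J(S) = 94² = 8836)
N(167, 26) + J(X(-1)) = (7/2 - 1*26) + 8836 = (7/2 - 26) + 8836 = -45/2 + 8836 = 17627/2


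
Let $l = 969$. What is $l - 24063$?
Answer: $-23094$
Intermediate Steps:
$l - 24063 = 969 - 24063 = -23094$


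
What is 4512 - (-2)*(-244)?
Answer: 4024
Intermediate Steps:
4512 - (-2)*(-244) = 4512 - 1*488 = 4512 - 488 = 4024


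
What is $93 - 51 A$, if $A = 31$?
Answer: $-1488$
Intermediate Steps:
$93 - 51 A = 93 - 1581 = -1488$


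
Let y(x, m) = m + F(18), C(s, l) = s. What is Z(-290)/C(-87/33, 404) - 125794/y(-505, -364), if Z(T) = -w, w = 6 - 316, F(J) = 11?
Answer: 2444296/10237 ≈ 238.77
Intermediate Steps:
w = -310
y(x, m) = 11 + m (y(x, m) = m + 11 = 11 + m)
Z(T) = 310 (Z(T) = -1*(-310) = 310)
Z(-290)/C(-87/33, 404) - 125794/y(-505, -364) = 310/((-87/33)) - 125794/(11 - 364) = 310/((-87*1/33)) - 125794/(-353) = 310/(-29/11) - 125794*(-1/353) = 310*(-11/29) + 125794/353 = -3410/29 + 125794/353 = 2444296/10237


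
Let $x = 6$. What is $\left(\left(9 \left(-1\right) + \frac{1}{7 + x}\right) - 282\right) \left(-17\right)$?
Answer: $\frac{64294}{13} \approx 4945.7$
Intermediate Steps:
$\left(\left(9 \left(-1\right) + \frac{1}{7 + x}\right) - 282\right) \left(-17\right) = \left(\left(9 \left(-1\right) + \frac{1}{7 + 6}\right) - 282\right) \left(-17\right) = \left(\left(-9 + \frac{1}{13}\right) - 282\right) \left(-17\right) = \left(- \frac{116}{13} - 282\right) \left(-17\right) = \left(- \frac{3782}{13}\right) \left(-17\right) = \frac{64294}{13}$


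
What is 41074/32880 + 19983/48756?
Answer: 110818541/66795720 ≈ 1.6591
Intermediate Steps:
41074/32880 + 19983/48756 = 41074*(1/32880) + 19983*(1/48756) = 20537/16440 + 6661/16252 = 110818541/66795720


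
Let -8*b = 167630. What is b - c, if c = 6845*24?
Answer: -740935/4 ≈ -1.8523e+5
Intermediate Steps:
c = 164280
b = -83815/4 (b = -⅛*167630 = -83815/4 ≈ -20954.)
b - c = -83815/4 - 1*164280 = -83815/4 - 164280 = -740935/4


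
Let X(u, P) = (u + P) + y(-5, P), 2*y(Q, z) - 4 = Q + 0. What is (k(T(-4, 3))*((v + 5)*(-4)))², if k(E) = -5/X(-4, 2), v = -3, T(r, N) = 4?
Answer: 256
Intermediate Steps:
y(Q, z) = 2 + Q/2 (y(Q, z) = 2 + (Q + 0)/2 = 2 + Q/2)
X(u, P) = -½ + P + u (X(u, P) = (u + P) + (2 + (½)*(-5)) = (P + u) + (2 - 5/2) = (P + u) - ½ = -½ + P + u)
k(E) = 2 (k(E) = -5/(-½ + 2 - 4) = -5/(-5/2) = -5*(-⅖) = 2)
(k(T(-4, 3))*((v + 5)*(-4)))² = (2*((-3 + 5)*(-4)))² = (2*(2*(-4)))² = (2*(-8))² = (-16)² = 256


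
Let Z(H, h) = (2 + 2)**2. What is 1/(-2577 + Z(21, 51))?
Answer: -1/2561 ≈ -0.00039047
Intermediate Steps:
Z(H, h) = 16 (Z(H, h) = 4**2 = 16)
1/(-2577 + Z(21, 51)) = 1/(-2577 + 16) = 1/(-2561) = -1/2561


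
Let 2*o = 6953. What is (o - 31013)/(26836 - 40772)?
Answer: 55073/27872 ≈ 1.9759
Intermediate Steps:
o = 6953/2 (o = (½)*6953 = 6953/2 ≈ 3476.5)
(o - 31013)/(26836 - 40772) = (6953/2 - 31013)/(26836 - 40772) = -55073/2/(-13936) = -55073/2*(-1/13936) = 55073/27872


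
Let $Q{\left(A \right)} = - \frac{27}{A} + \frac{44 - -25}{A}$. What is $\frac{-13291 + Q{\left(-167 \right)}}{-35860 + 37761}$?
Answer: $- \frac{2219639}{317467} \approx -6.9917$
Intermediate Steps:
$Q{\left(A \right)} = \frac{42}{A}$ ($Q{\left(A \right)} = - \frac{27}{A} + \frac{44 + 25}{A} = - \frac{27}{A} + \frac{69}{A} = \frac{42}{A}$)
$\frac{-13291 + Q{\left(-167 \right)}}{-35860 + 37761} = \frac{-13291 + \frac{42}{-167}}{-35860 + 37761} = \frac{-13291 + 42 \left(- \frac{1}{167}\right)}{1901} = \left(-13291 - \frac{42}{167}\right) \frac{1}{1901} = \left(- \frac{2219639}{167}\right) \frac{1}{1901} = - \frac{2219639}{317467}$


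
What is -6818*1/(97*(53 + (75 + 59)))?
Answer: -6818/18139 ≈ -0.37587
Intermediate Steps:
-6818*1/(97*(53 + (75 + 59))) = -6818*1/(97*(53 + 134)) = -6818/(187*97) = -6818/18139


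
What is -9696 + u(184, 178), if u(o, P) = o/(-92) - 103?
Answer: -9801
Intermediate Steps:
u(o, P) = -103 - o/92 (u(o, P) = o*(-1/92) - 103 = -o/92 - 103 = -103 - o/92)
-9696 + u(184, 178) = -9696 + (-103 - 1/92*184) = -9696 + (-103 - 2) = -9696 - 105 = -9801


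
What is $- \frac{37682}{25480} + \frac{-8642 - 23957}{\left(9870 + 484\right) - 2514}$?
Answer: $- \frac{114903}{20384} \approx -5.6369$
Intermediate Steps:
$- \frac{37682}{25480} + \frac{-8642 - 23957}{\left(9870 + 484\right) - 2514} = \left(-37682\right) \frac{1}{25480} + \frac{-8642 - 23957}{10354 - 2514} = - \frac{18841}{12740} - \frac{32599}{7840} = - \frac{18841}{12740} - \frac{4657}{1120} = - \frac{114903}{20384}$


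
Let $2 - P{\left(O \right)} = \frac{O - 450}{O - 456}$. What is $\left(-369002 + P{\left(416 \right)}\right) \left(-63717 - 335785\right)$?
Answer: $\frac{1474165775767}{10} \approx 1.4742 \cdot 10^{11}$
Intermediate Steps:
$P{\left(O \right)} = 2 - \frac{-450 + O}{-456 + O}$ ($P{\left(O \right)} = 2 - \frac{O - 450}{O - 456} = 2 - \frac{-450 + O}{-456 + O}$)
$\left(-369002 + P{\left(416 \right)}\right) \left(-63717 - 335785\right) = \left(-369002 + \frac{-462 + 416}{-456 + 416}\right) \left(-63717 - 335785\right) = \left(-369002 + \frac{1}{-40} \left(-46\right)\right) \left(-399502\right) = \left(-369002 - - \frac{23}{20}\right) \left(-399502\right) = \left(-369002 + \frac{23}{20}\right) \left(-399502\right) = \left(- \frac{7380017}{20}\right) \left(-399502\right) = \frac{1474165775767}{10}$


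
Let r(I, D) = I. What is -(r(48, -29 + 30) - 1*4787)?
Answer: 4739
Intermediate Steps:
-(r(48, -29 + 30) - 1*4787) = -(48 - 1*4787) = -(48 - 4787) = -1*(-4739) = 4739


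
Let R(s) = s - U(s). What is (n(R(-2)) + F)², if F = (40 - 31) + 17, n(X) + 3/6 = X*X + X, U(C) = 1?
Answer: 3969/4 ≈ 992.25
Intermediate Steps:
R(s) = -1 + s (R(s) = s - 1*1 = s - 1 = -1 + s)
n(X) = -½ + X + X² (n(X) = -½ + (X*X + X) = -½ + (X² + X) = -½ + (X + X²) = -½ + X + X²)
F = 26 (F = 9 + 17 = 26)
(n(R(-2)) + F)² = ((-½ + (-1 - 2) + (-1 - 2)²) + 26)² = ((-½ - 3 + (-3)²) + 26)² = ((-½ - 3 + 9) + 26)² = (11/2 + 26)² = (63/2)² = 3969/4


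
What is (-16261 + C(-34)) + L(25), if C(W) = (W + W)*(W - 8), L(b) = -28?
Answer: -13433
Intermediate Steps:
C(W) = 2*W*(-8 + W) (C(W) = (2*W)*(-8 + W) = 2*W*(-8 + W))
(-16261 + C(-34)) + L(25) = (-16261 + 2*(-34)*(-8 - 34)) - 28 = (-16261 + 2*(-34)*(-42)) - 28 = (-16261 + 2856) - 28 = -13405 - 28 = -13433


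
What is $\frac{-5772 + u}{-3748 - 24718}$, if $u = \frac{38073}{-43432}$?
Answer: $\frac{250727577}{1236335312} \approx 0.2028$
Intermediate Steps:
$u = - \frac{38073}{43432}$ ($u = 38073 \left(- \frac{1}{43432}\right) = - \frac{38073}{43432} \approx -0.87661$)
$\frac{-5772 + u}{-3748 - 24718} = \frac{-5772 - \frac{38073}{43432}}{-3748 - 24718} = - \frac{250727577}{43432 \left(-28466\right)} = \left(- \frac{250727577}{43432}\right) \left(- \frac{1}{28466}\right) = \frac{250727577}{1236335312}$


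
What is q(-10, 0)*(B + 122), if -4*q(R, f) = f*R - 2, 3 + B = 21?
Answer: 70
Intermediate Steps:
B = 18 (B = -3 + 21 = 18)
q(R, f) = ½ - R*f/4 (q(R, f) = -(f*R - 2)/4 = -(R*f - 2)/4 = -(-2 + R*f)/4 = ½ - R*f/4)
q(-10, 0)*(B + 122) = (½ - ¼*(-10)*0)*(18 + 122) = (½ + 0)*140 = (½)*140 = 70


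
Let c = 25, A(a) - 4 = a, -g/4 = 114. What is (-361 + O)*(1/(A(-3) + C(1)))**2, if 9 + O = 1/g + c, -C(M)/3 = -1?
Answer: -157321/7296 ≈ -21.563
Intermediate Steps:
g = -456 (g = -4*114 = -456)
C(M) = 3 (C(M) = -3*(-1) = 3)
A(a) = 4 + a
O = 7295/456 (O = -9 + (1/(-456) + 25) = -9 + (-1/456 + 25) = -9 + 11399/456 = 7295/456 ≈ 15.998)
(-361 + O)*(1/(A(-3) + C(1)))**2 = (-361 + 7295/456)*(1/((4 - 3) + 3))**2 = -157321/(456*(1 + 3)**2) = -157321*(1/4)**2/456 = -157321/456*1/16 = -157321/7296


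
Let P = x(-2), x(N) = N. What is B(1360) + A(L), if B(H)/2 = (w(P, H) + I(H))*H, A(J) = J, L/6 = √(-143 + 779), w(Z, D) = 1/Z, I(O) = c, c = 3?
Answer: 6800 + 12*√159 ≈ 6951.3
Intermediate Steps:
P = -2
I(O) = 3
L = 12*√159 (L = 6*√(-143 + 779) = 6*√636 = 6*(2*√159) = 12*√159 ≈ 151.31)
B(H) = 5*H (B(H) = 2*((1/(-2) + 3)*H) = 2*((-½ + 3)*H) = 2*(5*H/2) = 5*H)
B(1360) + A(L) = 5*1360 + 12*√159 = 6800 + 12*√159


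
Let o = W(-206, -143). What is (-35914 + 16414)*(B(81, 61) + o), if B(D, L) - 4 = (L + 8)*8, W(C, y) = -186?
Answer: -7215000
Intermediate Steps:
o = -186
B(D, L) = 68 + 8*L (B(D, L) = 4 + (L + 8)*8 = 4 + (8 + L)*8 = 4 + (64 + 8*L) = 68 + 8*L)
(-35914 + 16414)*(B(81, 61) + o) = (-35914 + 16414)*((68 + 8*61) - 186) = -19500*((68 + 488) - 186) = -19500*(556 - 186) = -19500*370 = -7215000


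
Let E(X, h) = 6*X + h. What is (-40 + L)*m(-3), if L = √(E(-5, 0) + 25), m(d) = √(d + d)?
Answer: I*√6*(-40 + I*√5) ≈ -5.4772 - 97.98*I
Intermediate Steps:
E(X, h) = h + 6*X
m(d) = √2*√d (m(d) = √(2*d) = √2*√d)
L = I*√5 (L = √((0 + 6*(-5)) + 25) = √((0 - 30) + 25) = √(-30 + 25) = √(-5) = I*√5 ≈ 2.2361*I)
(-40 + L)*m(-3) = (-40 + I*√5)*(√2*√(-3)) = (-40 + I*√5)*(√2*(I*√3)) = (-40 + I*√5)*(I*√6) = I*√6*(-40 + I*√5)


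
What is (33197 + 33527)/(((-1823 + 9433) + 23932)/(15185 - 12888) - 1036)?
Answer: -10947502/167725 ≈ -65.271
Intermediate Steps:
(33197 + 33527)/(((-1823 + 9433) + 23932)/(15185 - 12888) - 1036) = 66724/((7610 + 23932)/2297 - 1036) = 66724/(31542*(1/2297) - 1036) = 66724/(31542/2297 - 1036) = 66724/(-2348150/2297) = 66724*(-2297/2348150) = -10947502/167725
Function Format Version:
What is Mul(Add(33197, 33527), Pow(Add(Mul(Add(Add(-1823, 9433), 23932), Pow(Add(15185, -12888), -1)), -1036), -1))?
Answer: Rational(-10947502, 167725) ≈ -65.271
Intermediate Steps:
Mul(Add(33197, 33527), Pow(Add(Mul(Add(Add(-1823, 9433), 23932), Pow(Add(15185, -12888), -1)), -1036), -1)) = Mul(66724, Pow(Add(Mul(Add(7610, 23932), Pow(2297, -1)), -1036), -1)) = Mul(66724, Pow(Add(Mul(31542, Rational(1, 2297)), -1036), -1)) = Mul(66724, Pow(Add(Rational(31542, 2297), -1036), -1)) = Mul(66724, Pow(Rational(-2348150, 2297), -1)) = Mul(66724, Rational(-2297, 2348150)) = Rational(-10947502, 167725)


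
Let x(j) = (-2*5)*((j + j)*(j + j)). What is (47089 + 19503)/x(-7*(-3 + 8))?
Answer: -8324/6125 ≈ -1.3590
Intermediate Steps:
x(j) = -40*j² (x(j) = -10*2*j*2*j = -40*j²)
(47089 + 19503)/x(-7*(-3 + 8)) = (47089 + 19503)/((-40*49*(-3 + 8)²)) = 66592/((-40*(-7*5)²)) = 66592/((-40*(-35)²)) = 66592/((-40*1225)) = 66592/(-49000) = 66592*(-1/49000) = -8324/6125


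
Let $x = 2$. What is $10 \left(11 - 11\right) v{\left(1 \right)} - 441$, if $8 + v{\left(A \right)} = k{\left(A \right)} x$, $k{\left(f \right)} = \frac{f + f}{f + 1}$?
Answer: $-441$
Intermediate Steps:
$k{\left(f \right)} = \frac{2 f}{1 + f}$
$v{\left(A \right)} = -8 + \frac{4 A}{1 + A}$ ($v{\left(A \right)} = -8 + \frac{2 A}{1 + A} 2 = -8 + \frac{4 A}{1 + A}$)
$10 \left(11 - 11\right) v{\left(1 \right)} - 441 = 10 \left(11 - 11\right) \frac{4 \left(-2 - 1\right)}{1 + 1} - 441 = 10 \cdot 0 \frac{4 \left(-2 - 1\right)}{2} - 441 = 0 \cdot 4 \cdot \frac{1}{2} \left(-3\right) - 441 = 0 \left(-6\right) - 441 = 0 - 441 = -441$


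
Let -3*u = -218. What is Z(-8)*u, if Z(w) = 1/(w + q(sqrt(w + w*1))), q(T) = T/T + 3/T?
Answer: -24416/2379 + 872*I/793 ≈ -10.263 + 1.0996*I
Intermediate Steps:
u = 218/3 (u = -1/3*(-218) = 218/3 ≈ 72.667)
q(T) = 1 + 3/T
Z(w) = 1/(w + sqrt(2)*(3 + sqrt(2)*sqrt(w))/(2*sqrt(w))) (Z(w) = 1/(w + (3 + sqrt(w + w*1))/(sqrt(w + w*1))) = 1/(w + (3 + sqrt(w + w))/(sqrt(w + w))) = 1/(w + (3 + sqrt(2*w))/(sqrt(2*w))) = 1/(w + (3 + sqrt(2)*sqrt(w))/((sqrt(2)*sqrt(w)))) = 1/(w + (sqrt(2)/(2*sqrt(w)))*(3 + sqrt(2)*sqrt(w))) = 1/(w + sqrt(2)*(3 + sqrt(2)*sqrt(w))/(2*sqrt(w))))
Z(-8)*u = (2*sqrt(-8)/(2*sqrt(-8) + 2*(-8)**(3/2) + 3*sqrt(2)))*(218/3) = (2*(2*I*sqrt(2))/(2*(2*I*sqrt(2)) + 2*(-16*I*sqrt(2)) + 3*sqrt(2)))*(218/3) = (2*(2*I*sqrt(2))/(4*I*sqrt(2) - 32*I*sqrt(2) + 3*sqrt(2)))*(218/3) = (2*(2*I*sqrt(2))/(3*sqrt(2) - 28*I*sqrt(2)))*(218/3) = (4*I*sqrt(2)/(3*sqrt(2) - 28*I*sqrt(2)))*(218/3) = 872*I*sqrt(2)/(3*(3*sqrt(2) - 28*I*sqrt(2)))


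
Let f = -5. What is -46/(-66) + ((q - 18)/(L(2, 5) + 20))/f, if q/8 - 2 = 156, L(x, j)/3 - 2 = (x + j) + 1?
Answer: -17684/4125 ≈ -4.2870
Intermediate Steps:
L(x, j) = 9 + 3*j + 3*x (L(x, j) = 6 + 3*((x + j) + 1) = 6 + 3*((j + x) + 1) = 6 + 3*(1 + j + x) = 6 + (3 + 3*j + 3*x) = 9 + 3*j + 3*x)
q = 1264 (q = 16 + 8*156 = 16 + 1248 = 1264)
-46/(-66) + ((q - 18)/(L(2, 5) + 20))/f = -46/(-66) + ((1264 - 18)/((9 + 3*5 + 3*2) + 20))/(-5) = -46*(-1/66) + (1246/((9 + 15 + 6) + 20))*(-⅕) = 23/33 + (1246/(30 + 20))*(-⅕) = 23/33 + (1246/50)*(-⅕) = 23/33 + (1246*(1/50))*(-⅕) = 23/33 + (623/25)*(-⅕) = 23/33 - 623/125 = -17684/4125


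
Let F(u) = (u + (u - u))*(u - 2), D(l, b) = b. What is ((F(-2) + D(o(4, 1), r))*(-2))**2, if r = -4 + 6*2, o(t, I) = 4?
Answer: 1024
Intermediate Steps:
r = 8 (r = -4 + 12 = 8)
F(u) = u*(-2 + u) (F(u) = (u + 0)*(-2 + u) = u*(-2 + u))
((F(-2) + D(o(4, 1), r))*(-2))**2 = ((-2*(-2 - 2) + 8)*(-2))**2 = ((-2*(-4) + 8)*(-2))**2 = ((8 + 8)*(-2))**2 = (16*(-2))**2 = (-32)**2 = 1024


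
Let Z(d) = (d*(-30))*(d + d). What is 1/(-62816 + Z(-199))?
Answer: -1/2438876 ≈ -4.1002e-7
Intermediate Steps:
Z(d) = -60*d² (Z(d) = (-30*d)*(2*d) = -60*d²)
1/(-62816 + Z(-199)) = 1/(-62816 - 60*(-199)²) = 1/(-62816 - 60*39601) = 1/(-62816 - 2376060) = 1/(-2438876) = -1/2438876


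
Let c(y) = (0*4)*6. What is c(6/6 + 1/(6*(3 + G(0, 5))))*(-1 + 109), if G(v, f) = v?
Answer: 0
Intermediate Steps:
c(y) = 0 (c(y) = 0*6 = 0)
c(6/6 + 1/(6*(3 + G(0, 5))))*(-1 + 109) = 0*(-1 + 109) = 0*108 = 0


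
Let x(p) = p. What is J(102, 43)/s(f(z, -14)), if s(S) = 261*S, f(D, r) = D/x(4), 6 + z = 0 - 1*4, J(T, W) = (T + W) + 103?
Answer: -496/1305 ≈ -0.38008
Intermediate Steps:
J(T, W) = 103 + T + W
z = -10 (z = -6 + (0 - 1*4) = -6 + (0 - 4) = -6 - 4 = -10)
f(D, r) = D/4
J(102, 43)/s(f(z, -14)) = (103 + 102 + 43)/((261*((1/4)*(-10)))) = 248/((261*(-5/2))) = 248/(-1305/2) = 248*(-2/1305) = -496/1305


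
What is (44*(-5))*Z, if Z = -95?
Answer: 20900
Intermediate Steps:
(44*(-5))*Z = (44*(-5))*(-95) = -220*(-95) = 20900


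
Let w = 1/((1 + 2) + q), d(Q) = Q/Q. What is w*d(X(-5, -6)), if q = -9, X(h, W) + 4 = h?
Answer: -1/6 ≈ -0.16667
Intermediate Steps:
X(h, W) = -4 + h
d(Q) = 1
w = -1/6 (w = 1/((1 + 2) - 9) = 1/(3 - 9) = 1/(-6) = -1/6 ≈ -0.16667)
w*d(X(-5, -6)) = -1/6*1 = -1/6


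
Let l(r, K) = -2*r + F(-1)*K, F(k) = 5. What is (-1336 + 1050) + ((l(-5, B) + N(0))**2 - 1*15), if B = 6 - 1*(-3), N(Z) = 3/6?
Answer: 11117/4 ≈ 2779.3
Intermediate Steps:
N(Z) = 1/2 (N(Z) = 3*(1/6) = 1/2)
B = 9 (B = 6 + 3 = 9)
l(r, K) = -2*r + 5*K
(-1336 + 1050) + ((l(-5, B) + N(0))**2 - 1*15) = (-1336 + 1050) + (((-2*(-5) + 5*9) + 1/2)**2 - 1*15) = -286 + (((10 + 45) + 1/2)**2 - 15) = -286 + ((55 + 1/2)**2 - 15) = -286 + ((111/2)**2 - 15) = -286 + (12321/4 - 15) = -286 + 12261/4 = 11117/4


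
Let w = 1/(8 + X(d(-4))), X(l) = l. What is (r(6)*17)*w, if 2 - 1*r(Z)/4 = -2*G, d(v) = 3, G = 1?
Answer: 272/11 ≈ 24.727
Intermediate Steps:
w = 1/11 (w = 1/(8 + 3) = 1/11 ≈ 0.090909)
r(Z) = 16 (r(Z) = 8 - (-8) = 8 - 4*(-2) = 8 + 8 = 16)
(r(6)*17)*w = (16*17)*(1/11) = 272*(1/11) = 272/11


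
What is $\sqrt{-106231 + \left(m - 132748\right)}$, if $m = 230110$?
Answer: $7 i \sqrt{181} \approx 94.175 i$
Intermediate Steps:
$\sqrt{-106231 + \left(m - 132748\right)} = \sqrt{-106231 + \left(230110 - 132748\right)} = \sqrt{-106231 + 97362} = \sqrt{-8869} = 7 i \sqrt{181}$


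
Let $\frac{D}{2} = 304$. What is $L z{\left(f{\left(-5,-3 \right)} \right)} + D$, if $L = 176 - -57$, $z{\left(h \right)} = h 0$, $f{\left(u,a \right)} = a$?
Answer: $608$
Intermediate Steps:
$D = 608$ ($D = 2 \cdot 304 = 608$)
$z{\left(h \right)} = 0$
$L = 233$ ($L = 176 + 57 = 233$)
$L z{\left(f{\left(-5,-3 \right)} \right)} + D = 233 \cdot 0 + 608 = 0 + 608 = 608$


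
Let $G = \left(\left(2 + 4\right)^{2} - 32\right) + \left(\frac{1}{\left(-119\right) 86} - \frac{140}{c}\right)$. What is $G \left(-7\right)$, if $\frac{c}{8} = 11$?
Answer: $- \frac{135595}{8041} \approx -16.863$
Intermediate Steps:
$c = 88$ ($c = 8 \cdot 11 = 88$)
$G = \frac{135595}{56287}$ ($G = \left(\left(2 + 4\right)^{2} - 32\right) - \left(\frac{35}{22} - \frac{1}{\left(-119\right) 86}\right) = \left(6^{2} - 32\right) - \frac{89553}{56287} = \left(36 - 32\right) - \frac{89553}{56287} = 4 - \frac{89553}{56287} = \frac{135595}{56287} \approx 2.409$)
$G \left(-7\right) = \frac{135595}{56287} \left(-7\right) = - \frac{135595}{8041}$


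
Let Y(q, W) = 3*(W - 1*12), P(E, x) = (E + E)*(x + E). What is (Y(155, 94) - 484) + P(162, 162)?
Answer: 104738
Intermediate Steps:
P(E, x) = 2*E*(E + x) (P(E, x) = (2*E)*(E + x) = 2*E*(E + x))
Y(q, W) = -36 + 3*W (Y(q, W) = 3*(W - 12) = 3*(-12 + W) = -36 + 3*W)
(Y(155, 94) - 484) + P(162, 162) = ((-36 + 3*94) - 484) + 2*162*(162 + 162) = ((-36 + 282) - 484) + 2*162*324 = (246 - 484) + 104976 = -238 + 104976 = 104738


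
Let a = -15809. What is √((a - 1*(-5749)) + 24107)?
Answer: √14047 ≈ 118.52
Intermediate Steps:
√((a - 1*(-5749)) + 24107) = √((-15809 - 1*(-5749)) + 24107) = √((-15809 + 5749) + 24107) = √(-10060 + 24107) = √14047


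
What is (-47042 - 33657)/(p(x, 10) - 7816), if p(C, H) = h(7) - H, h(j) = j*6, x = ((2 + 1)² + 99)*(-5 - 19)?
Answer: 80699/7784 ≈ 10.367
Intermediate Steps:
x = -2592 (x = (3² + 99)*(-24) = (9 + 99)*(-24) = 108*(-24) = -2592)
h(j) = 6*j
p(C, H) = 42 - H (p(C, H) = 6*7 - H = 42 - H)
(-47042 - 33657)/(p(x, 10) - 7816) = (-47042 - 33657)/((42 - 1*10) - 7816) = -80699/((42 - 10) - 7816) = -80699/(32 - 7816) = -80699/(-7784) = -80699*(-1/7784) = 80699/7784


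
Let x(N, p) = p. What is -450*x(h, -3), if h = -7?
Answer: 1350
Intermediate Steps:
-450*x(h, -3) = -450*(-3) = 1350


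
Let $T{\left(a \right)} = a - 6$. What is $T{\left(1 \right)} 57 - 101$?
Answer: $-386$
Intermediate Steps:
$T{\left(a \right)} = -6 + a$ ($T{\left(a \right)} = a - 6 = -6 + a$)
$T{\left(1 \right)} 57 - 101 = \left(-6 + 1\right) 57 - 101 = \left(-5\right) 57 - 101 = -285 - 101 = -386$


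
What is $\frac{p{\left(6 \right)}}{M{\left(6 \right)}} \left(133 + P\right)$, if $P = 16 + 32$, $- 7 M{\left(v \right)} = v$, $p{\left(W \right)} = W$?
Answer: $-1267$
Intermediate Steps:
$M{\left(v \right)} = - \frac{v}{7}$
$P = 48$
$\frac{p{\left(6 \right)}}{M{\left(6 \right)}} \left(133 + P\right) = \frac{6}{\left(- \frac{1}{7}\right) 6} \left(133 + 48\right) = \frac{6}{- \frac{6}{7}} \cdot 181 = 6 \left(- \frac{7}{6}\right) 181 = \left(-7\right) 181 = -1267$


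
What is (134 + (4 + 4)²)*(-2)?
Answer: -396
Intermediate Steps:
(134 + (4 + 4)²)*(-2) = (134 + 8²)*(-2) = (134 + 64)*(-2) = 198*(-2) = -396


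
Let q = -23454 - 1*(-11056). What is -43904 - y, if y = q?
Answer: -31506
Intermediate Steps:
q = -12398 (q = -23454 + 11056 = -12398)
y = -12398
-43904 - y = -43904 - 1*(-12398) = -43904 + 12398 = -31506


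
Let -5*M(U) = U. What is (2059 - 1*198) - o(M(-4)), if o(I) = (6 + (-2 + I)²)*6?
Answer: 45409/25 ≈ 1816.4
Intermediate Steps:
M(U) = -U/5
o(I) = 36 + 6*(-2 + I)²
(2059 - 1*198) - o(M(-4)) = (2059 - 1*198) - (36 + 6*(-2 - ⅕*(-4))²) = (2059 - 198) - (36 + 6*(-2 + ⅘)²) = 1861 - (36 + 6*(-6/5)²) = 1861 - (36 + 6*(36/25)) = 1861 - (36 + 216/25) = 1861 - 1*1116/25 = 1861 - 1116/25 = 45409/25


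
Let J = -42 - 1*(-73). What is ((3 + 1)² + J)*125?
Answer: 5875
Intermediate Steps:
J = 31 (J = -42 + 73 = 31)
((3 + 1)² + J)*125 = ((3 + 1)² + 31)*125 = (4² + 31)*125 = (16 + 31)*125 = 47*125 = 5875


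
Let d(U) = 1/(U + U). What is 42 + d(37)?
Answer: 3109/74 ≈ 42.013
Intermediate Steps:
d(U) = 1/(2*U)
42 + d(37) = 42 + (½)/37 = 42 + (½)*(1/37) = 42 + 1/74 = 3109/74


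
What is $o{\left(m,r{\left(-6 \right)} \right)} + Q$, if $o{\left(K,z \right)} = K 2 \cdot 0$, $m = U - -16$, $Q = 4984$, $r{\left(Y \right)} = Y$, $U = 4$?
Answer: $4984$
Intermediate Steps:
$m = 20$ ($m = 4 - -16 = 4 + 16 = 20$)
$o{\left(K,z \right)} = 0$ ($o{\left(K,z \right)} = 2 K 0 = 0$)
$o{\left(m,r{\left(-6 \right)} \right)} + Q = 0 + 4984 = 4984$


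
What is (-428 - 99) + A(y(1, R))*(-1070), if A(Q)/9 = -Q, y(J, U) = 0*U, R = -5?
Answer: -527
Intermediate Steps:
y(J, U) = 0
A(Q) = -9*Q (A(Q) = 9*(-Q) = -9*Q)
(-428 - 99) + A(y(1, R))*(-1070) = (-428 - 99) - 9*0*(-1070) = -527 + 0*(-1070) = -527 + 0 = -527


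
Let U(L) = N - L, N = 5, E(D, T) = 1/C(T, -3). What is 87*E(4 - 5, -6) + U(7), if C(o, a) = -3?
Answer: -31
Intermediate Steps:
E(D, T) = -⅓ (E(D, T) = 1/(-3) = -⅓)
U(L) = 5 - L
87*E(4 - 5, -6) + U(7) = 87*(-⅓) + (5 - 1*7) = -29 + (5 - 7) = -29 - 2 = -31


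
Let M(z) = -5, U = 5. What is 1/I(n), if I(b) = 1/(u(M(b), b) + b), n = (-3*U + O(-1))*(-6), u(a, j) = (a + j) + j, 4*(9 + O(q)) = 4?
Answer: 409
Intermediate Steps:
O(q) = -8 (O(q) = -9 + (¼)*4 = -9 + 1 = -8)
u(a, j) = a + 2*j
n = 138 (n = (-3*5 - 8)*(-6) = (-15 - 8)*(-6) = -23*(-6) = 138)
I(b) = 1/(-5 + 3*b) (I(b) = 1/((-5 + 2*b) + b) = 1/(-5 + 3*b))
1/I(n) = 1/(1/(-5 + 3*138)) = 1/(1/(-5 + 414)) = 1/(1/409) = 409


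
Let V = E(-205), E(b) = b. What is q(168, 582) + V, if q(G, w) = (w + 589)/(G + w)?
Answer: -152579/750 ≈ -203.44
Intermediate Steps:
V = -205
q(G, w) = (589 + w)/(G + w)
q(168, 582) + V = (589 + 582)/(168 + 582) - 205 = 1171/750 - 205 = -152579/750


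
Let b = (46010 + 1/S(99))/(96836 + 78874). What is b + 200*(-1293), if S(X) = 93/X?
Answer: -1408595359657/5447010 ≈ -2.5860e+5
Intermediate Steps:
b = 1426343/5447010 (b = (46010 + 1/(93/99))/(96836 + 78874) = (46010 + 1/(93*(1/99)))/175710 = (46010 + 1/(31/33))*(1/175710) = (46010 + 33/31)*(1/175710) = (1426343/31)*(1/175710) = 1426343/5447010 ≈ 0.26186)
b + 200*(-1293) = 1426343/5447010 + 200*(-1293) = 1426343/5447010 - 258600 = -1408595359657/5447010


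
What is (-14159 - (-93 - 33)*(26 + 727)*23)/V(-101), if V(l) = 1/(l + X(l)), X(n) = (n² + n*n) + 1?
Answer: 44015446570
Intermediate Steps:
X(n) = 1 + 2*n² (X(n) = (n² + n²) + 1 = 2*n² + 1 = 1 + 2*n²)
V(l) = 1/(1 + l + 2*l²) (V(l) = 1/(l + (1 + 2*l²)) = 1/(1 + l + 2*l²))
(-14159 - (-93 - 33)*(26 + 727)*23)/V(-101) = (-14159 - (-93 - 33)*(26 + 727)*23)/(1/(1 - 101 + 2*(-101)²)) = (-14159 - (-126*753)*23)/(1/(1 - 101 + 2*10201)) = (-14159 - (-94878)*23)/(1/(1 - 101 + 20402)) = (-14159 - 1*(-2182194))/(1/20302) = (-14159 + 2182194)/(1/20302) = 2168035*20302 = 44015446570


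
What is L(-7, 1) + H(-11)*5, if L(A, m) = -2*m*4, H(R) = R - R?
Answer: -8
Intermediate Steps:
H(R) = 0
L(A, m) = -8*m
L(-7, 1) + H(-11)*5 = -8*1 + 0*5 = -8 + 0 = -8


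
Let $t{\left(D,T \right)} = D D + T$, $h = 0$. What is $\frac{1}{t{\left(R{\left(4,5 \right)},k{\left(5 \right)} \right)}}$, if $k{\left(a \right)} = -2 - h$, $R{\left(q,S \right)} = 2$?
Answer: $\frac{1}{2} \approx 0.5$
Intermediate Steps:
$k{\left(a \right)} = -2$ ($k{\left(a \right)} = -2 - 0 = -2 + 0 = -2$)
$t{\left(D,T \right)} = T + D^{2}$ ($t{\left(D,T \right)} = D^{2} + T = T + D^{2}$)
$\frac{1}{t{\left(R{\left(4,5 \right)},k{\left(5 \right)} \right)}} = \frac{1}{-2 + 2^{2}} = \frac{1}{-2 + 4} = \frac{1}{2}$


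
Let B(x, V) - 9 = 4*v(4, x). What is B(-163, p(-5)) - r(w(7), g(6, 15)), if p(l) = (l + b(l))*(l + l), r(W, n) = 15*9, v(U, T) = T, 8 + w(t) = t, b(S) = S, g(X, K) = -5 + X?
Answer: -778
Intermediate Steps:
w(t) = -8 + t
r(W, n) = 135
p(l) = 4*l² (p(l) = (l + l)*(l + l) = (2*l)*(2*l) = 4*l²)
B(x, V) = 9 + 4*x
B(-163, p(-5)) - r(w(7), g(6, 15)) = (9 + 4*(-163)) - 1*135 = (9 - 652) - 135 = -643 - 135 = -778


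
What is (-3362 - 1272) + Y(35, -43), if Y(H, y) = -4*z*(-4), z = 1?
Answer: -4618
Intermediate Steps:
Y(H, y) = 16 (Y(H, y) = -4*1*(-4) = -4*(-4) = 16)
(-3362 - 1272) + Y(35, -43) = (-3362 - 1272) + 16 = -4634 + 16 = -4618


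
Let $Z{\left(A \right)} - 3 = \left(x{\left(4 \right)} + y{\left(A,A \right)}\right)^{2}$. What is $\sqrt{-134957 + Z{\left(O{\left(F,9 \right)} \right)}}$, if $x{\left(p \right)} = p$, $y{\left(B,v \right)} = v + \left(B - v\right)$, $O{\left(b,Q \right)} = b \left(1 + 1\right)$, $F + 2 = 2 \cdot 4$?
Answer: $i \sqrt{134698} \approx 367.01 i$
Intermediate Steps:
$F = 6$ ($F = -2 + 2 \cdot 4 = -2 + 8 = 6$)
$O{\left(b,Q \right)} = 2 b$ ($O{\left(b,Q \right)} = b 2 = 2 b$)
$y{\left(B,v \right)} = B$
$Z{\left(A \right)} = 3 + \left(4 + A\right)^{2}$
$\sqrt{-134957 + Z{\left(O{\left(F,9 \right)} \right)}} = \sqrt{-134957 + \left(3 + \left(4 + 2 \cdot 6\right)^{2}\right)} = \sqrt{-134957 + \left(3 + \left(4 + 12\right)^{2}\right)} = \sqrt{-134957 + \left(3 + 16^{2}\right)} = \sqrt{-134957 + \left(3 + 256\right)} = \sqrt{-134957 + 259} = \sqrt{-134698} = i \sqrt{134698}$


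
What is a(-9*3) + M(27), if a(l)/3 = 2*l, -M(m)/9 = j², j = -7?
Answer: -603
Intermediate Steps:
M(m) = -441 (M(m) = -9*(-7)² = -9*49 = -441)
a(l) = 6*l (a(l) = 3*(2*l) = 6*l)
a(-9*3) + M(27) = 6*(-9*3) - 441 = 6*(-27) - 441 = -162 - 441 = -603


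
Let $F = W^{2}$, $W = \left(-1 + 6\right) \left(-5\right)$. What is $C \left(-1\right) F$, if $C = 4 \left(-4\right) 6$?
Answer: $60000$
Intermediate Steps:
$W = -25$ ($W = 5 \left(-5\right) = -25$)
$C = -96$ ($C = \left(-16\right) 6 = -96$)
$F = 625$ ($F = \left(-25\right)^{2} = 625$)
$C \left(-1\right) F = \left(-96\right) \left(-1\right) 625 = 96 \cdot 625 = 60000$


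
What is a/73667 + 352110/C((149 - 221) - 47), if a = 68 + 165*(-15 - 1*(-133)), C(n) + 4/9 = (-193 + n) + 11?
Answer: -233396979736/199858571 ≈ -1167.8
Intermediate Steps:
C(n) = -1642/9 + n (C(n) = -4/9 + ((-193 + n) + 11) = -4/9 + (-182 + n) = -1642/9 + n)
a = 19538 (a = 68 + 165*(-15 + 133) = 68 + 165*118 = 68 + 19470 = 19538)
a/73667 + 352110/C((149 - 221) - 47) = 19538/73667 + 352110/(-1642/9 + ((149 - 221) - 47)) = 19538*(1/73667) + 352110/(-1642/9 + (-72 - 47)) = 19538/73667 + 352110/(-1642/9 - 119) = 19538/73667 + 352110/(-2713/9) = 19538/73667 + 352110*(-9/2713) = 19538/73667 - 3168990/2713 = -233396979736/199858571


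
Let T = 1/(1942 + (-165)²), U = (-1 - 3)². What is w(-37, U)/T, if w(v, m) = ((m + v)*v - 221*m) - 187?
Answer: -85925982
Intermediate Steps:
U = 16 (U = (-4)² = 16)
w(v, m) = -187 - 221*m + v*(m + v) (w(v, m) = (v*(m + v) - 221*m) - 187 = (-221*m + v*(m + v)) - 187 = -187 - 221*m + v*(m + v))
T = 1/29167 (T = 1/(1942 + 27225) = 1/29167 ≈ 3.4285e-5)
w(-37, U)/T = (-187 + (-37)² - 221*16 + 16*(-37))/(1/29167) = (-187 + 1369 - 3536 - 592)*29167 = -2946*29167 = -85925982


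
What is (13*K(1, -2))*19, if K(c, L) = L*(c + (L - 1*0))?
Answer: 494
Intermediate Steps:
K(c, L) = L*(L + c) (K(c, L) = L*(c + (L + 0)) = L*(c + L) = L*(L + c))
(13*K(1, -2))*19 = (13*(-2*(-2 + 1)))*19 = (13*(-2*(-1)))*19 = (13*2)*19 = 26*19 = 494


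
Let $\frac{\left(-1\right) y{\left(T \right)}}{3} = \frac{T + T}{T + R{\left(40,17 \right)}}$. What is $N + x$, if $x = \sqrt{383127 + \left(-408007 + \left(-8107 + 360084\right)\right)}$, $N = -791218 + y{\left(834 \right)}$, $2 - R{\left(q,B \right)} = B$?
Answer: $- \frac{72001394}{91} + \sqrt{327097} \approx -7.9065 \cdot 10^{5}$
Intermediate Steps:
$R{\left(q,B \right)} = 2 - B$
$y{\left(T \right)} = - \frac{6 T}{-15 + T}$ ($y{\left(T \right)} = - 3 \frac{T + T}{T + \left(2 - 17\right)} = - 3 \frac{2 T}{T + \left(2 - 17\right)} = - 3 \frac{2 T}{T - 15} = - 3 \frac{2 T}{-15 + T} = - \frac{6 T}{-15 + T}$)
$N = - \frac{72001394}{91}$ ($N = -791218 - \frac{5004}{-15 + 834} = -791218 - \frac{5004}{819} = -791218 - 5004 \cdot \frac{1}{819} = -791218 - \frac{556}{91} = - \frac{72001394}{91} \approx -7.9122 \cdot 10^{5}$)
$x = \sqrt{327097}$ ($x = \sqrt{383127 + \left(-408007 + 351977\right)} = \sqrt{383127 - 56030} = \sqrt{327097} \approx 571.92$)
$N + x = - \frac{72001394}{91} + \sqrt{327097}$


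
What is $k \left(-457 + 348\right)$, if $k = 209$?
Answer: $-22781$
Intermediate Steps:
$k \left(-457 + 348\right) = 209 \left(-457 + 348\right) = 209 \left(-109\right) = -22781$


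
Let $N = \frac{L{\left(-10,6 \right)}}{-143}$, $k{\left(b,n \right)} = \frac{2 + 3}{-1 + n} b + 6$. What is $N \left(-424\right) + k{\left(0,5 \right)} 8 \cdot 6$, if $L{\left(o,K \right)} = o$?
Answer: $\frac{36944}{143} \approx 258.35$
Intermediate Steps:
$k{\left(b,n \right)} = 6 + \frac{5 b}{-1 + n}$ ($k{\left(b,n \right)} = \frac{5}{-1 + n} b + 6 = \frac{5 b}{-1 + n} + 6 = 6 + \frac{5 b}{-1 + n}$)
$N = \frac{10}{143}$ ($N = - \frac{10}{-143} = \left(-10\right) \left(- \frac{1}{143}\right) = \frac{10}{143} \approx 0.06993$)
$N \left(-424\right) + k{\left(0,5 \right)} 8 \cdot 6 = \frac{10}{143} \left(-424\right) + \frac{-6 + 5 \cdot 0 + 6 \cdot 5}{-1 + 5} \cdot 8 \cdot 6 = - \frac{4240}{143} + \frac{-6 + 0 + 30}{4} \cdot 8 \cdot 6 = - \frac{4240}{143} + \frac{1}{4} \cdot 24 \cdot 8 \cdot 6 = - \frac{4240}{143} + 6 \cdot 8 \cdot 6 = - \frac{4240}{143} + 48 \cdot 6 = - \frac{4240}{143} + 288 = \frac{36944}{143}$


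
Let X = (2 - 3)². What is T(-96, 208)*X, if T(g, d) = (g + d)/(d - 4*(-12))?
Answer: 7/16 ≈ 0.43750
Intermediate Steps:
T(g, d) = (d + g)/(48 + d) (T(g, d) = (d + g)/(d + 48) = (d + g)/(48 + d))
X = 1 (X = (-1)² = 1)
T(-96, 208)*X = ((208 - 96)/(48 + 208))*1 = (112/256)*1 = ((1/256)*112)*1 = (7/16)*1 = 7/16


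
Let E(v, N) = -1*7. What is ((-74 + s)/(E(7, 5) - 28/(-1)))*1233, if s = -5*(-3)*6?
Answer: 6576/7 ≈ 939.43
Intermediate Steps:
E(v, N) = -7
s = 90 (s = 15*6 = 90)
((-74 + s)/(E(7, 5) - 28/(-1)))*1233 = ((-74 + 90)/(-7 - 28/(-1)))*1233 = (16/(-7 - 28*(-1)))*1233 = (16/(-7 + 28))*1233 = (16/21)*1233 = 6576/7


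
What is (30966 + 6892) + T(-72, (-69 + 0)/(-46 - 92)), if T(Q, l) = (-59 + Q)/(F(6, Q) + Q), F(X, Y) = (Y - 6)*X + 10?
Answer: 20064871/530 ≈ 37858.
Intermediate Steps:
F(X, Y) = 10 + X*(-6 + Y) (F(X, Y) = (-6 + Y)*X + 10 = X*(-6 + Y) + 10 = 10 + X*(-6 + Y))
T(Q, l) = (-59 + Q)/(-26 + 7*Q) (T(Q, l) = (-59 + Q)/((10 - 6*6 + 6*Q) + Q) = (-59 + Q)/((10 - 36 + 6*Q) + Q) = (-59 + Q)/((-26 + 6*Q) + Q) = (-59 + Q)/(-26 + 7*Q))
(30966 + 6892) + T(-72, (-69 + 0)/(-46 - 92)) = (30966 + 6892) + (-59 - 72)/(-26 + 7*(-72)) = 37858 - 131/(-26 - 504) = 37858 - 131/(-530) = 37858 - 1/530*(-131) = 37858 + 131/530 = 20064871/530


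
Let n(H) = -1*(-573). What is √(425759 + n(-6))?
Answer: 2*√106583 ≈ 652.94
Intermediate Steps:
n(H) = 573
√(425759 + n(-6)) = √(425759 + 573) = √426332 = 2*√106583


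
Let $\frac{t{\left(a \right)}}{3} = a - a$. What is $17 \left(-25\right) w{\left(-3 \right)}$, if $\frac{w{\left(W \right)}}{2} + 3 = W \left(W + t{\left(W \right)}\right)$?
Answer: $-5100$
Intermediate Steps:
$t{\left(a \right)} = 0$ ($t{\left(a \right)} = 3 \left(a - a\right) = 3 \cdot 0 = 0$)
$w{\left(W \right)} = -6 + 2 W^{2}$ ($w{\left(W \right)} = -6 + 2 W \left(W + 0\right) = -6 + 2 W W = -6 + 2 W^{2}$)
$17 \left(-25\right) w{\left(-3 \right)} = 17 \left(-25\right) \left(-6 + 2 \left(-3\right)^{2}\right) = - 425 \left(-6 + 2 \cdot 9\right) = - 425 \left(-6 + 18\right) = \left(-425\right) 12 = -5100$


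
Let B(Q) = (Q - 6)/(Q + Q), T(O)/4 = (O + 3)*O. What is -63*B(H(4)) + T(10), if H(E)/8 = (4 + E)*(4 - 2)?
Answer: 62717/128 ≈ 489.98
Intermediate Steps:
T(O) = 4*O*(3 + O) (T(O) = 4*((O + 3)*O) = 4*((3 + O)*O) = 4*(O*(3 + O)) = 4*O*(3 + O))
H(E) = 64 + 16*E (H(E) = 8*((4 + E)*(4 - 2)) = 8*((4 + E)*2) = 8*(8 + 2*E) = 64 + 16*E)
B(Q) = (-6 + Q)/(2*Q) (B(Q) = (-6 + Q)/((2*Q)) = (-6 + Q)*(1/(2*Q)) = (-6 + Q)/(2*Q))
-63*B(H(4)) + T(10) = -63*(-6 + (64 + 16*4))/(2*(64 + 16*4)) + 4*10*(3 + 10) = -63*(-6 + (64 + 64))/(2*(64 + 64)) + 4*10*13 = -63*(-6 + 128)/(2*128) + 520 = -63*122/(2*128) + 520 = -63*61/128 + 520 = -3843/128 + 520 = 62717/128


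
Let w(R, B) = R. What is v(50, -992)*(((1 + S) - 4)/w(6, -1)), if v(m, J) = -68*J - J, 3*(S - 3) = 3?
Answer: 11408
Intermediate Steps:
S = 4 (S = 3 + (⅓)*3 = 3 + 1 = 4)
v(m, J) = -69*J
v(50, -992)*(((1 + S) - 4)/w(6, -1)) = (-69*(-992))*(((1 + 4) - 4)/6) = 68448*((5 - 4)*(⅙)) = 68448*(1*(⅙)) = 68448*(⅙) = 11408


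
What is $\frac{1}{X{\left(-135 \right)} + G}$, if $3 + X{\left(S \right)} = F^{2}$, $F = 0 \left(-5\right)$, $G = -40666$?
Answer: $- \frac{1}{40669} \approx -2.4589 \cdot 10^{-5}$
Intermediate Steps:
$F = 0$
$X{\left(S \right)} = -3$ ($X{\left(S \right)} = -3 + 0^{2} = -3 + 0 = -3$)
$\frac{1}{X{\left(-135 \right)} + G} = \frac{1}{-3 - 40666} = \frac{1}{-40669} = - \frac{1}{40669}$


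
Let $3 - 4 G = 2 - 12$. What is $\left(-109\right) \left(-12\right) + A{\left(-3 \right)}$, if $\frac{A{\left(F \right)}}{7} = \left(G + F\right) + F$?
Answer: $\frac{5155}{4} \approx 1288.8$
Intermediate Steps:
$G = \frac{13}{4}$ ($G = \frac{3}{4} - \frac{2 - 12}{4} = \frac{3}{4} - - \frac{5}{2} = \frac{3}{4} + \frac{5}{2} = \frac{13}{4} \approx 3.25$)
$A{\left(F \right)} = \frac{91}{4} + 14 F$ ($A{\left(F \right)} = 7 \left(\left(\frac{13}{4} + F\right) + F\right) = 7 \left(\frac{13}{4} + 2 F\right) = \frac{91}{4} + 14 F$)
$\left(-109\right) \left(-12\right) + A{\left(-3 \right)} = \left(-109\right) \left(-12\right) + \left(\frac{91}{4} + 14 \left(-3\right)\right) = 1308 + \left(\frac{91}{4} - 42\right) = 1308 - \frac{77}{4} = \frac{5155}{4}$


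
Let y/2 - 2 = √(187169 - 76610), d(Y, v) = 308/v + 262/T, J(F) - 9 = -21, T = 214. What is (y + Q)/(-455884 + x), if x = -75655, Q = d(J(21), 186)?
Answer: -68465/5289344589 - 2*√110559/531539 ≈ -0.0012640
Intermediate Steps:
J(F) = -12 (J(F) = 9 - 21 = -12)
d(Y, v) = 131/107 + 308/v (d(Y, v) = 308/v + 262/214 = 308/v + 262*(1/214) = 308/v + 131/107 = 131/107 + 308/v)
y = 4 + 2*√110559 (y = 4 + 2*√(187169 - 76610) = 4 + 2*√110559 ≈ 669.01)
Q = 28661/9951 (Q = 131/107 + 308/186 = 131/107 + 308*(1/186) = 131/107 + 154/93 = 28661/9951 ≈ 2.8802)
(y + Q)/(-455884 + x) = ((4 + 2*√110559) + 28661/9951)/(-455884 - 75655) = (68465/9951 + 2*√110559)/(-531539) = (68465/9951 + 2*√110559)*(-1/531539) = -68465/5289344589 - 2*√110559/531539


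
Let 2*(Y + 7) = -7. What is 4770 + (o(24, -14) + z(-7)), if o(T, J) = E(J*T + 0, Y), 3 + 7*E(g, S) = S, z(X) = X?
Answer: 66655/14 ≈ 4761.1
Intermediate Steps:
Y = -21/2 (Y = -7 + (½)*(-7) = -7 - 7/2 = -21/2 ≈ -10.500)
E(g, S) = -3/7 + S/7
o(T, J) = -27/14 (o(T, J) = -3/7 + (⅐)*(-21/2) = -3/7 - 3/2 = -27/14)
4770 + (o(24, -14) + z(-7)) = 4770 + (-27/14 - 7) = 4770 - 125/14 = 66655/14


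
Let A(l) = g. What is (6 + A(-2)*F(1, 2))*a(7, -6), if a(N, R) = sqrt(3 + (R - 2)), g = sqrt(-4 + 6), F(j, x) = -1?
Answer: I*sqrt(5)*(6 - sqrt(2)) ≈ 10.254*I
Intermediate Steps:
g = sqrt(2) ≈ 1.4142
a(N, R) = sqrt(1 + R) (a(N, R) = sqrt(3 + (-2 + R)) = sqrt(1 + R))
A(l) = sqrt(2)
(6 + A(-2)*F(1, 2))*a(7, -6) = (6 + sqrt(2)*(-1))*sqrt(1 - 6) = (6 - sqrt(2))*sqrt(-5) = (6 - sqrt(2))*(I*sqrt(5)) = I*sqrt(5)*(6 - sqrt(2))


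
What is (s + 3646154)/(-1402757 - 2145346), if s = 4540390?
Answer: -2728848/1182701 ≈ -2.3073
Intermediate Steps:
(s + 3646154)/(-1402757 - 2145346) = (4540390 + 3646154)/(-1402757 - 2145346) = 8186544/(-3548103) = 8186544*(-1/3548103) = -2728848/1182701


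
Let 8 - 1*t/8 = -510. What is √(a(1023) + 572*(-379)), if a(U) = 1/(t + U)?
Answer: I*√5787781955365/5167 ≈ 465.6*I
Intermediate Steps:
t = 4144 (t = 64 - 8*(-510) = 64 + 4080 = 4144)
a(U) = 1/(4144 + U)
√(a(1023) + 572*(-379)) = √(1/(4144 + 1023) + 572*(-379)) = √(1/5167 - 216788) = √(-1120143595/5167) = I*√5787781955365/5167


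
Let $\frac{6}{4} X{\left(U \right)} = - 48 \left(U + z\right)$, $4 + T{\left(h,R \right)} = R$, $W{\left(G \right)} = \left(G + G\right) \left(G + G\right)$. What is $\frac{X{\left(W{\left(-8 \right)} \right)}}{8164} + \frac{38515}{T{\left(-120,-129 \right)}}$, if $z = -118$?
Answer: $- \frac{78755947}{271453} \approx -290.13$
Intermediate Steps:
$W{\left(G \right)} = 4 G^{2}$ ($W{\left(G \right)} = 2 G 2 G = 4 G^{2}$)
$T{\left(h,R \right)} = -4 + R$
$X{\left(U \right)} = 3776 - 32 U$ ($X{\left(U \right)} = \frac{2 \left(- 48 \left(U - 118\right)\right)}{3} = \frac{2 \left(- 48 \left(-118 + U\right)\right)}{3} = \frac{2 \left(5664 - 48 U\right)}{3} = 3776 - 32 U$)
$\frac{X{\left(W{\left(-8 \right)} \right)}}{8164} + \frac{38515}{T{\left(-120,-129 \right)}} = \frac{3776 - 32 \cdot 4 \left(-8\right)^{2}}{8164} + \frac{38515}{-4 - 129} = \left(3776 - 32 \cdot 4 \cdot 64\right) \frac{1}{8164} + \frac{38515}{-133} = \left(3776 - 8192\right) \frac{1}{8164} + 38515 \left(- \frac{1}{133}\right) = \left(3776 - 8192\right) \frac{1}{8164} - \frac{38515}{133} = \left(-4416\right) \frac{1}{8164} - \frac{38515}{133} = - \frac{1104}{2041} - \frac{38515}{133} = - \frac{78755947}{271453}$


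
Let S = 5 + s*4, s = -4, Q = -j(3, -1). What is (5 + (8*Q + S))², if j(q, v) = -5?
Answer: 1156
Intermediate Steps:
Q = 5 (Q = -1*(-5) = 5)
S = -11 (S = 5 - 4*4 = 5 - 16 = -11)
(5 + (8*Q + S))² = (5 + (8*5 - 11))² = (5 + (40 - 11))² = (5 + 29)² = 34² = 1156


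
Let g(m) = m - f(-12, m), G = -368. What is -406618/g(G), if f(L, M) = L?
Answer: 203309/178 ≈ 1142.2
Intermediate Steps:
g(m) = 12 + m (g(m) = m - 1*(-12) = m + 12 = 12 + m)
-406618/g(G) = -406618/(12 - 368) = -406618/(-356) = -406618*(-1/356) = 203309/178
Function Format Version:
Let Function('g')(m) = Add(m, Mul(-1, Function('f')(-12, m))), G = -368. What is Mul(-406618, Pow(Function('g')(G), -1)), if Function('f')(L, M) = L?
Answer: Rational(203309, 178) ≈ 1142.2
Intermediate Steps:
Function('g')(m) = Add(12, m) (Function('g')(m) = Add(m, Mul(-1, -12)) = Add(m, 12) = Add(12, m))
Mul(-406618, Pow(Function('g')(G), -1)) = Mul(-406618, Pow(Add(12, -368), -1)) = Mul(-406618, Pow(-356, -1)) = Mul(-406618, Rational(-1, 356)) = Rational(203309, 178)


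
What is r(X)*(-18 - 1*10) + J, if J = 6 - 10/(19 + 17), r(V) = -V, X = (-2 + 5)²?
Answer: 4639/18 ≈ 257.72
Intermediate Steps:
X = 9 (X = 3² = 9)
J = 103/18 (J = 6 - 10/36 = 6 + (1/36)*(-10) = 6 - 5/18 = 103/18 ≈ 5.7222)
r(X)*(-18 - 1*10) + J = (-1*9)*(-18 - 1*10) + 103/18 = -9*(-18 - 10) + 103/18 = -9*(-28) + 103/18 = 252 + 103/18 = 4639/18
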